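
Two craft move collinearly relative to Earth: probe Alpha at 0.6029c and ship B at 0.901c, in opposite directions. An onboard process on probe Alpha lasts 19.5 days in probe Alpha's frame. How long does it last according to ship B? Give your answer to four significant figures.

Speed of probe Alpha in ship B's frame: u = (v_A + v_B)/(1 + v_A v_B/c²) = (0.6029 + 0.901)/(1 + 0.6029×0.901) = 1.5039/1.5432129 = 0.97453; |u| = 0.97453c.
At |u| = 0.97453c, γ = (1 − 0.949709)^(−1/2) = 4.4592.
The clock on probe Alpha records proper time, so ship B measures Δt = γΔτ = 4.4592 × 19.5 = 86.95 days.

86.95 days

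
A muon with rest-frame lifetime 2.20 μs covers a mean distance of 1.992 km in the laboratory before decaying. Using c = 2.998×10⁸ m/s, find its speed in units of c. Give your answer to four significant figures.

0.9493c

Let x = d/(cτ) = 1992 m / (2.998×10⁸ m/s × 2.200×10^-6 s) = 3.0202. Since d = βγcτ, x = βγ = β/√(1−β²).
Solving: β² = x²/(1+x²) = 9.12161/10.12161 = 0.901201, so β = 0.9493.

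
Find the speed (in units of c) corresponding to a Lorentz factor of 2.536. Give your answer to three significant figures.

β = √(1 − 1/γ²) = √(1 − 1/6.431296) = √0.84451 = 0.919.

0.919c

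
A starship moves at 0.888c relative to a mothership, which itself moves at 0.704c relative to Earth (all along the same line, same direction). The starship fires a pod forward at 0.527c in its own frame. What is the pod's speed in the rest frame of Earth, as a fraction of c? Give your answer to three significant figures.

Apply u = (u'+v)/(1+u'v) twice. Pod in the mothership frame: (0.527+0.888)/(1+0.527·0.888) = 1.415/1.467976 = 0.96391c.
That velocity, transformed to the rest frame of Earth: (0.96391+0.704)/(1+0.96391·0.704) = 1.66791/1.67859264 = 0.99364c.

0.994c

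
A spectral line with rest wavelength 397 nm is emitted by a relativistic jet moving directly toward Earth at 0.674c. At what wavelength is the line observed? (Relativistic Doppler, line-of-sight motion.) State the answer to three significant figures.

Relativistic Doppler for wavelength: λ_obs = λ_src · √((1−β)/(1+β)).
With β = 0.674: factor = √(0.326/1.674) = 0.4413.
λ_obs = 397 × 0.4413 = 175 nm.

175 nm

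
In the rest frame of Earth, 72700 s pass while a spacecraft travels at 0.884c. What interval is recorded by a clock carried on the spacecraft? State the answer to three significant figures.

34000 s

γ = 1/√(1 − β²) = 1/√(1 − 0.781456) = 1/√0.218544 = 1/0.467487 = 2.1391.
The moving clock records proper time: Δτ = Δt/γ = 72700/2.1391 = 34000 s.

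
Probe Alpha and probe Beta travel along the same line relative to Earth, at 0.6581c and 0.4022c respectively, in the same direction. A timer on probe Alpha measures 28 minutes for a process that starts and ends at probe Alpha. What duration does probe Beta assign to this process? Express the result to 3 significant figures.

Transform probe Alpha's velocity into probe Beta's frame: (0.6581 − 0.4022)/(1 − 0.6581·0.4022) = 0.2559/0.73531218, so the relative speed is 0.34802c.
γ for this relative speed: γ = 1/√(1 − 0.121118) = 1.0667.
Probe Alpha's interval is proper; time dilation gives Δt_B = γΔτ = 1.0667 × 28 minutes = 29.9 minutes.

29.9 minutes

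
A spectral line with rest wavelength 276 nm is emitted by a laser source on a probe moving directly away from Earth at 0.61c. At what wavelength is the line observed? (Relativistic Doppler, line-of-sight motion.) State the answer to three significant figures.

561 nm

Relativistic Doppler for wavelength: λ_obs = λ_src · √((1+β)/(1−β)).
With β = 0.61: factor = √(1.61/0.39) = 2.0318.
λ_obs = 276 × 2.0318 = 561 nm.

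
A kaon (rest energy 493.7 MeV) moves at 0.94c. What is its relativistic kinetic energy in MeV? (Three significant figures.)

γ = 1/√(1 − β²) = 1/√(1 − 0.8836) = 1/√0.1164 = 1/0.341174 = 2.9311.
Kinetic energy: K = (γ − 1)mc² = (2.9311 − 1) × 493.7 MeV = 1.9311 × 493.7 = 953 MeV.

953 MeV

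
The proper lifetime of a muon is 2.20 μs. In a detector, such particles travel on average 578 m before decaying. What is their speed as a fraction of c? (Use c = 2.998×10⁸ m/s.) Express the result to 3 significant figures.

0.659c

Lab distance = (lab lifetime)·v = γτ·βc, so βγ = d/(cτ) = 578.0/(2.998×10⁸ × 2.200×10^-6) = 0.87634.
With βγ = 0.87634: γ² = 1 + (βγ)² = 1.767972, and β = (βγ)/γ = 0.87634/1.32965 = 0.659.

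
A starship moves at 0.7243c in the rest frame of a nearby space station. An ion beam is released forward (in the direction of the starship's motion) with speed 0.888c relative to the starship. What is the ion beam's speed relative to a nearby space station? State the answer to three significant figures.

In units of c, u = (u' + v)/(1 + u'v) with u' = 0.888 and v = 0.7243.
Numerator: 0.888 + 0.7243 = 1.6123. Denominator: 1 + (0.888)(0.7243) = 1.6431784.
u = 1.6123/1.6431784 = 0.98121, so the speed is 0.981c.

0.981c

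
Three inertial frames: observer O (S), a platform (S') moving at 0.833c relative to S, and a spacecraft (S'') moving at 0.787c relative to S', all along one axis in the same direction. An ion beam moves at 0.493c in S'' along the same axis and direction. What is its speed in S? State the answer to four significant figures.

Apply u = (u'+v)/(1+u'v) twice. Ion beam in the platform frame: (0.493+0.787)/(1+0.493·0.787) = 1.28/1.387991 = 0.9222c.
That velocity, transformed to the rest frame of observer O: (0.9222+0.833)/(1+0.9222·0.833) = 1.7552/1.7681926 = 0.99265c.

0.9927c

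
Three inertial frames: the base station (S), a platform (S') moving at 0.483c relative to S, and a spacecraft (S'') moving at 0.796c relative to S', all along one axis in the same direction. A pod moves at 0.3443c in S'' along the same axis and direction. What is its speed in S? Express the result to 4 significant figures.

0.9621c

First combine the pod and spacecraft (S''→S'): u₁ = (0.3443 + 0.796)/(1 + 0.3443×0.796) = 1.1403/1.2740628 = 0.89501.
Then combine with the platform (S'→S): u = (0.89501 + 0.483)/(1 + 0.89501×0.483) = 1.37801/1.43228983 = 0.9621.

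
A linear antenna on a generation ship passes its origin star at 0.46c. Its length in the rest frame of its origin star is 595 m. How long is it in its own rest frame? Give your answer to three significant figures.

β² = 0.2116, so γ = 1/√0.7884 = 1.1262.
Proper length: L₀ = γ·L = 1.1262 × 595 = 670 m.

670 m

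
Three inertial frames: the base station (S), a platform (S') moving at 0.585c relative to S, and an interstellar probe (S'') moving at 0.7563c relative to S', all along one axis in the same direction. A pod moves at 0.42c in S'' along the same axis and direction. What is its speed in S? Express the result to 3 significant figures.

0.971c

Apply u = (u'+v)/(1+u'v) twice. Pod in the platform frame: (0.42+0.7563)/(1+0.42·0.7563) = 1.1763/1.317646 = 0.89273c.
That velocity, transformed to the rest frame of the base station: (0.89273+0.585)/(1+0.89273·0.585) = 1.47773/1.52224705 = 0.97076c.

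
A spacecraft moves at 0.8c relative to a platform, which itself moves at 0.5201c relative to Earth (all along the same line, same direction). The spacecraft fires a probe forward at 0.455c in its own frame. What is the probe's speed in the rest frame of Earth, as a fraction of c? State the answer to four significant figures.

0.9741c

Compose velocities in two stages. Stage 1 (into S'): u₁ = (0.455+0.8)/(1+0.455×0.8) = 0.92009.
Stage 2 (into S): u = (0.92009+0.5201)/(1+0.92009×0.5201) = 0.97406, so the speed is 0.9741c.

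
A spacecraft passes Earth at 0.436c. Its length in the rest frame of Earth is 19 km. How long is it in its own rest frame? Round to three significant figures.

γ = 1/√(1 − β²) = 1/√(1 − 0.190096) = 1/√0.809904 = 1/0.899947 = 1.1112.
Proper length: L₀ = γ·L = 1.1112 × 19 = 21.1 km.

21.1 km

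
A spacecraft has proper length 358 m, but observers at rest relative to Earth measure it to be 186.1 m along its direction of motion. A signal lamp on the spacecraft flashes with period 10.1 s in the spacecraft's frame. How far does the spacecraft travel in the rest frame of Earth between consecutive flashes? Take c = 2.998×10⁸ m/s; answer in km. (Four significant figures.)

4.976×10^6 km

γ = L₀/L = 358/186.1 = 1.9237.
β = √(1 − 1/γ²) = 0.85427. Lab-frame period = γτ = 1.9237×10.1 s = 19.429 s. Distance = βc × γτ = 0.85427 × 2.998×10⁸ m/s × 19.429 s = 4.9760×10^9 m = 4.976×10^6 km.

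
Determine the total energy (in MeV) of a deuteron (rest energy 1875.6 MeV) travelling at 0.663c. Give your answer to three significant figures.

Lorentz factor: γ = (1 − 0.439569)^(−1/2) = 1.3358.
Total energy: E = γmc² = 1.3358 × 1875.6 MeV = 2510 MeV.

2510 MeV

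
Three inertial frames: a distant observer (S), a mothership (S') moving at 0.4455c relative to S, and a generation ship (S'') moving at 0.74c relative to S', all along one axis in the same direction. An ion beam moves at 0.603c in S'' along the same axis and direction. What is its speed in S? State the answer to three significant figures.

0.972c

Apply u = (u'+v)/(1+u'v) twice. Ion beam in the mothership frame: (0.603+0.74)/(1+0.603·0.74) = 1.343/1.44622 = 0.92863c.
That velocity, transformed to the rest frame of a distant observer: (0.92863+0.4455)/(1+0.92863·0.4455) = 1.37413/1.413704665 = 0.97201c.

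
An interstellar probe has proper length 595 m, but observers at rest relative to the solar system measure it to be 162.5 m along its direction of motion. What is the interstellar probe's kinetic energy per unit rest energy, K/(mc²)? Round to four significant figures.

From L = L₀/γ: γ = 595/162.5 = 3.66154.
K/(mc²) = γ − 1 = 3.66154 − 1 = 2.662.

2.662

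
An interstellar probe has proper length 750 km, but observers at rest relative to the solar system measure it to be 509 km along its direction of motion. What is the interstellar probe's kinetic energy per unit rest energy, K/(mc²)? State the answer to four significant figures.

0.4735

Length contraction gives γ = L₀/L = 750/509 = 1.47348.
K/(mc²) = γ − 1 = 1.47348 − 1 = 0.4735.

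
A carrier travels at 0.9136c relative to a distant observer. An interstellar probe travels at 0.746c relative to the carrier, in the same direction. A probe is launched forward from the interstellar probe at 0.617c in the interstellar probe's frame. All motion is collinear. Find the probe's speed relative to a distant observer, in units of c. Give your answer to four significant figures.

0.9969c

Compose velocities in two stages. Stage 1 (into S'): u₁ = (0.617+0.746)/(1+0.617×0.746) = 0.93338.
Stage 2 (into S): u = (0.93338+0.9136)/(1+0.93338×0.9136) = 0.99689, so the speed is 0.9969c.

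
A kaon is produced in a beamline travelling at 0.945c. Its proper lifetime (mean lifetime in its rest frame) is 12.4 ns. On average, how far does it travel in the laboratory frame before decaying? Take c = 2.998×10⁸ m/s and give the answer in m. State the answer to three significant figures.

Lorentz factor: γ = (1 − 0.893025)^(−1/2) = 3.0574.
Lab-frame lifetime: Δt = γτ = 3.0574 × 12.4 ns = 37.912 ns.
Distance: d = vΔt = 0.945 × 2.998×10⁸ m/s × 3.7912×10^-8 s = 10.7 m.

10.7 m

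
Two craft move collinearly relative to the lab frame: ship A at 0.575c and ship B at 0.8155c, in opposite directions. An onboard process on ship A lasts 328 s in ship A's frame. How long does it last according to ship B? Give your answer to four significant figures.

1018 s

Transform ship A's velocity into ship B's frame: (0.575 + 0.8155)/(1 + 0.575·0.8155) = 1.3905/1.4689125, so the relative speed is 0.94662c.
γ for this relative speed: γ = 1/√(1 − 0.896089) = 3.1022.
Ship A's interval is proper; time dilation gives Δt_B = γΔτ = 3.1022 × 328 s = 1018 s.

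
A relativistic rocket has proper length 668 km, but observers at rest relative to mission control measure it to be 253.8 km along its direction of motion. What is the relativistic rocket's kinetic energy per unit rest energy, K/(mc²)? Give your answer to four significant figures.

γ = L₀/L = 668/253.8 = 2.63199.
K/(mc²) = γ − 1 = 2.63199 − 1 = 1.632.

1.632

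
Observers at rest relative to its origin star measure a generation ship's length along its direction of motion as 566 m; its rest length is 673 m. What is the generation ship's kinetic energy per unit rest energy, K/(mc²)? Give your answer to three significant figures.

Length contraction gives γ = L₀/L = 673/566 = 1.18905.
K/(mc²) = γ − 1 = 1.18905 − 1 = 0.189.

0.189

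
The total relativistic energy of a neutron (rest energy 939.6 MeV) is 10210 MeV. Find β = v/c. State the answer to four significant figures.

γ = E/(mc²) = 10210/939.6 = 10.866.
β = √(1 − 1/γ²) = √(1 − 0.00846956) = √0.99153044 = 0.9958.

0.9958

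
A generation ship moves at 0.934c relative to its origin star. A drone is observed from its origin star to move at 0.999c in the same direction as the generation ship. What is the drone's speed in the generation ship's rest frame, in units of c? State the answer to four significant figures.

0.9711c

Transform to the generation ship's frame: u' = (u − v)/(1 − uv/c²).
u' = (0.999 − 0.934)/(1 − 0.999×0.934) = 0.065/0.066934 = 0.97111.
Speed in the generation ship's frame: 0.9711c (in the same direction).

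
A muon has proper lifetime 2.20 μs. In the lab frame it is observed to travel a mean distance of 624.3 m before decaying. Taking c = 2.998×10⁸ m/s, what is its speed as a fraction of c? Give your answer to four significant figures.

0.6874c

Let x = d/(cτ) = 624.3 m / (2.998×10⁸ m/s × 2.200×10^-6 s) = 0.94654. Since d = βγcτ, x = βγ = β/√(1−β²).
Solving: β² = x²/(1+x²) = 0.895938/1.895938 = 0.472557, so β = 0.6874.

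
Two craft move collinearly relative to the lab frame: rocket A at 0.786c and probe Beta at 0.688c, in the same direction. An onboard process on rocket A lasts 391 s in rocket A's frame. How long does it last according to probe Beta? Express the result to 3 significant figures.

400 s

Transform rocket A's velocity into probe Beta's frame: (0.786 − 0.688)/(1 − 0.786·0.688) = 0.098/0.459232, so the relative speed is 0.2134c.
At |u| = 0.2134c, γ = (1 − 0.0455396)^(−1/2) = 1.0236.
The clock on rocket A records proper time, so probe Beta measures Δt = γΔτ = 1.0236 × 391 = 400 s.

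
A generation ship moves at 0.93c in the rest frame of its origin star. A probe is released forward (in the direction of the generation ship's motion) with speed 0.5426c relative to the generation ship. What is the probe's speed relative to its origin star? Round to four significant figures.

In units of c, u = (u' + v)/(1 + u'v) with u' = 0.5426 and v = 0.93.
Numerator: 0.5426 + 0.93 = 1.4726. Denominator: 1 + (0.5426)(0.93) = 1.504618.
u = 1.4726/1.504618 = 0.97872, so the speed is 0.9787c.

0.9787c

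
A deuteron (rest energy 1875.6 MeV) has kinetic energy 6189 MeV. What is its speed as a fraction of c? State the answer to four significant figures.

0.9726c

γ = 1 + K/(mc²) = 1 + 6189/1875.6 = 4.2997.
β = √(1 − 1/γ²) = √(1 − 0.0540908) = √0.9459092 = 0.9726.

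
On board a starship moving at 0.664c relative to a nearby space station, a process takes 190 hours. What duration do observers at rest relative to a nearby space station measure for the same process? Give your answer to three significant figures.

Lorentz factor: γ = (1 − 0.440896)^(−1/2) = 1.3374.
Time dilation: Δt = γ·Δτ = 1.3374 × 190 = 254 hours.

254 hours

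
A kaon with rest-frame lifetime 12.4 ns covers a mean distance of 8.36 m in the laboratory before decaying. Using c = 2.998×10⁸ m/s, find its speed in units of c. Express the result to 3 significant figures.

0.914c

Lab distance = (lab lifetime)·v = γτ·βc, so βγ = d/(cτ) = 8.360/(2.998×10⁸ × 1.240×10^-8) = 2.2488.
With βγ = 2.2488: γ² = 1 + (βγ)² = 6.0571, and β = (βγ)/γ = 2.2488/2.46112 = 0.914.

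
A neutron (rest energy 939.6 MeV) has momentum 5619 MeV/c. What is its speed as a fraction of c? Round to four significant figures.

0.9863c

βγ = pc/(mc²) = 5619/939.6 = 5.9802.
Since γ² = 1 + (βγ)² = 36.7628, γ = √36.7628 = 6.06323, and β = (βγ)/γ = 5.9802/6.06323 = 0.9863.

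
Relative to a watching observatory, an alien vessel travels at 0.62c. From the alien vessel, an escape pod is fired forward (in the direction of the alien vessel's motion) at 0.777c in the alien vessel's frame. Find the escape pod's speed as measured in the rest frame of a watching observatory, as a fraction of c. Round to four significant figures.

In units of c, u = (u' + v)/(1 + u'v) with u' = 0.777 and v = 0.62.
Numerator: 0.777 + 0.62 = 1.397. Denominator: 1 + (0.777)(0.62) = 1.48174.
u = 1.397/1.48174 = 0.94281, so the speed is 0.9428c.

0.9428c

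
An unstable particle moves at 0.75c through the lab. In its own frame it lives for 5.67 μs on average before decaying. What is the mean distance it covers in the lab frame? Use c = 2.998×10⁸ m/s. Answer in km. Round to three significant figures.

1.93 km

With β = 0.75, γ = 1/√(1 − 0.75²) = 1/√0.4375 = 1.5119.
Lab-frame lifetime: Δt = γτ = 1.5119 × 5.67 μs = 8.5725 μs.
Distance: d = vΔt = 0.75 × 2.998×10⁸ m/s × 8.5725×10^-6 s = 1930 m = 1.93 km.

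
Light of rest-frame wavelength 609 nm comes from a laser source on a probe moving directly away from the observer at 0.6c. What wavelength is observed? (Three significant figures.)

1220 nm

Relativistic Doppler for wavelength: λ_obs = λ_src · √((1+β)/(1−β)).
With β = 0.6: factor = √(1.6/0.4) = 2.
λ_obs = 609 × 2 = 1220 nm.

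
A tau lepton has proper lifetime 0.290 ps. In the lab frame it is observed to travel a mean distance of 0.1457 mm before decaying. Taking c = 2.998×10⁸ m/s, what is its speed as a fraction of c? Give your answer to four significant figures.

Lab distance = (lab lifetime)·v = γτ·βc, so βγ = d/(cτ) = 1.457×10^-4/(2.998×10⁸ × 2.900×10^-13) = 1.6758.
With βγ = 1.6758: γ² = 1 + (βγ)² = 3.80831, and β = (βγ)/γ = 1.6758/1.95149 = 0.8587.

0.8587c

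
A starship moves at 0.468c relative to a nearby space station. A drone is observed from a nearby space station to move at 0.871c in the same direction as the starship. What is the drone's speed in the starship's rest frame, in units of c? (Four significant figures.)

0.6803c

Transform to the starship's frame: u' = (u − v)/(1 − uv/c²).
u' = (0.871 − 0.468)/(1 − 0.871×0.468) = 0.403/0.592372 = 0.68032.
Speed in the starship's frame: 0.6803c (in the same direction).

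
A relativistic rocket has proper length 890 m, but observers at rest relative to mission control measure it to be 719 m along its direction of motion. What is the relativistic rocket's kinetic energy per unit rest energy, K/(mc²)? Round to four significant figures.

From L = L₀/γ: γ = 890/719 = 1.23783.
Since K = (γ−1)mc², K/(mc²) = 1.23783 − 1 = 0.2378.

0.2378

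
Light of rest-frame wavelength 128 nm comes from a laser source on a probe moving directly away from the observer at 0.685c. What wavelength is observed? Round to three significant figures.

Relativistic Doppler for wavelength: λ_obs = λ_src · √((1+β)/(1−β)).
With β = 0.685: factor = √(1.685/0.315) = 2.3128.
λ_obs = 128 × 2.3128 = 296 nm.

296 nm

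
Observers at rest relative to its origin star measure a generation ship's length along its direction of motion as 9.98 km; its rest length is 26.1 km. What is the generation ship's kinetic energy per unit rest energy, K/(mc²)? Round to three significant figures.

Length contraction gives γ = L₀/L = 26.1/9.98 = 2.61523.
Since K = (γ−1)mc², K/(mc²) = 2.61523 − 1 = 1.62.

1.62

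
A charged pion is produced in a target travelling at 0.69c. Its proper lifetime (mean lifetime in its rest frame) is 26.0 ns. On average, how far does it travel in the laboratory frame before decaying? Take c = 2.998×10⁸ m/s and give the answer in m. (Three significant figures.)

7.43 m

γ = 1/√(1 − β²) = 1/√(1 − 0.4761) = 1/√0.5239 = 1/0.723809 = 1.3816.
Lab-frame lifetime: Δt = γτ = 1.3816 × 26.0 ns = 35.922 ns.
Distance: d = vΔt = 0.69 × 2.998×10⁸ m/s × 3.5922×10^-8 s = 7.43 m.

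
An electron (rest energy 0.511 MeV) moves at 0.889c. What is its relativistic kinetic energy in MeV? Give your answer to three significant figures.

With β = 0.889, γ = 1/√(1 − 0.889²) = 1/√0.209679 = 2.1838.
Kinetic energy: K = (γ − 1)mc² = (2.1838 − 1) × 0.511 MeV = 1.1838 × 0.511 = 0.605 MeV.

0.605 MeV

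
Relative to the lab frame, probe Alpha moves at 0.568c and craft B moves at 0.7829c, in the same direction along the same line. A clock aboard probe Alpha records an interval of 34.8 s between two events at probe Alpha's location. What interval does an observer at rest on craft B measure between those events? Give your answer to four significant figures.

Transform probe Alpha's velocity into craft B's frame: (0.568 − 0.7829)/(1 − 0.568·0.7829) = −0.2149/0.5553128, so the relative speed is 0.38699c.
γ for this relative speed: γ = 1/√(1 − 0.149761) = 1.0845.
Probe Alpha's interval is proper; time dilation gives Δt_B = γΔτ = 1.0845 × 34.8 s = 37.74 s.

37.74 s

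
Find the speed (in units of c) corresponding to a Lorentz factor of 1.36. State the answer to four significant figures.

β = √(1 − 1/γ²) = √(1 − 1/1.8496) = √0.459343 = 0.6777.

0.6777c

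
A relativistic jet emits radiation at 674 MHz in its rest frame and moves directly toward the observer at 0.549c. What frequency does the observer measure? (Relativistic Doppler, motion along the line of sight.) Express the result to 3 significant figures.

Relativistic Doppler (source moving toward): f_obs = f_src · √((1+β)/(1−β)).
With β = 0.549: factor = √(1.549/0.451) = 1.8533.
f_obs = 674 × 1.8533 = 1250 MHz.

1250 MHz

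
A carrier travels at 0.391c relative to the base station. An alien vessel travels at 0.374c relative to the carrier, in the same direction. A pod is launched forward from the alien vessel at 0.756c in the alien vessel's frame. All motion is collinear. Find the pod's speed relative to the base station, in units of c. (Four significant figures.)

First combine the pod and alien vessel (S''→S'): u₁ = (0.756 + 0.374)/(1 + 0.756×0.374) = 1.13/1.282744 = 0.88092.
Then combine with the carrier (S'→S): u = (0.88092 + 0.391)/(1 + 0.88092×0.391) = 1.27192/1.34443972 = 0.94606.

0.9461c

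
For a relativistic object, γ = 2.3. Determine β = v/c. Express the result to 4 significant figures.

β = √(1 − 1/γ²) = √(1 − 1/5.29) = √0.810964 = 0.9005.

0.9005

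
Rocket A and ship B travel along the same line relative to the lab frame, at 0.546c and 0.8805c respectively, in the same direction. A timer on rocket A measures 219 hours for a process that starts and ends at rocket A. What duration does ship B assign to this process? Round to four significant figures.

Speed of rocket A in ship B's frame: u = (v_A − v_B)/(1 − v_A v_B/c²) = (0.546 − 0.8805)/(1 − 0.546×0.8805) = −0.3345/0.519247 = −0.6442; |u| = 0.6442c.
γ for this relative speed: γ = 1/√(1 − 0.414994) = 1.3074.
Rocket A's interval is proper; time dilation gives Δt_B = γΔτ = 1.3074 × 219 hours = 286.3 hours.

286.3 hours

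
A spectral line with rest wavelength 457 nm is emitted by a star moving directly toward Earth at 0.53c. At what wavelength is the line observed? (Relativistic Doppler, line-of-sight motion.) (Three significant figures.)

Relativistic Doppler for wavelength: λ_obs = λ_src · √((1−β)/(1+β)).
With β = 0.53: factor = √(0.47/1.53) = 0.55425.
λ_obs = 457 × 0.55425 = 253 nm.

253 nm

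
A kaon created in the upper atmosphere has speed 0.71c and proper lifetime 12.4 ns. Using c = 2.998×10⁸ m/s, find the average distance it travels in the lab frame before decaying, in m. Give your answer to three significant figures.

3.75 m

γ = 1/√(1 − β²) = 1/√(1 − 0.5041) = 1/√0.4959 = 1/0.704202 = 1.42.
Lab-frame lifetime: Δt = γτ = 1.42 × 12.4 ns = 17.608 ns.
Distance: d = vΔt = 0.71 × 2.998×10⁸ m/s × 1.7608×10^-8 s = 3.75 m.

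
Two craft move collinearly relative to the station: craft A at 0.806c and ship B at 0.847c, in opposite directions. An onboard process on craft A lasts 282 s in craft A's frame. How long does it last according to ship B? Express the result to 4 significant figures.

Transform craft A's velocity into ship B's frame: (0.806 + 0.847)/(1 + 0.806·0.847) = 1.653/1.682682, so the relative speed is 0.98236c.
At |u| = 0.98236c, γ = (1 − 0.965031)^(−1/2) = 5.3476.
Craft A's interval is proper; time dilation gives Δt_B = γΔτ = 5.3476 × 282 s = 1508 s.

1508 s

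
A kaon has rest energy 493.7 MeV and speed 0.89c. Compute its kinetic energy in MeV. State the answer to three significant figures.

Lorentz factor: γ = (1 − 0.7921)^(−1/2) = 2.1932.
Kinetic energy: K = (γ − 1)mc² = (2.1932 − 1) × 493.7 MeV = 1.1932 × 493.7 = 589 MeV.

589 MeV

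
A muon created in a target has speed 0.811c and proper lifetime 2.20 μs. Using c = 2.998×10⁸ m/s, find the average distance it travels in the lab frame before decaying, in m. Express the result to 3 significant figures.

914 m

With β = 0.811, γ = 1/√(1 − 0.811²) = 1/√0.342279 = 1.7093.
Lab-frame lifetime: Δt = γτ = 1.7093 × 2.20 μs = 3.7605 μs.
Distance: d = vΔt = 0.811 × 2.998×10⁸ m/s × 3.7605×10^-6 s = 914 m.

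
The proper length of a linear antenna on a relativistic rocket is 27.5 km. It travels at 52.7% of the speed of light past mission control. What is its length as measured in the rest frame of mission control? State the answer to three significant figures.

γ = 1/√(1 − β²) = 1/√(1 − 0.277729) = 1/√0.722271 = 1/0.849865 = 1.1767.
Length contraction: L = L₀/γ = 27.5/1.1767 = 23.4 km.

23.4 km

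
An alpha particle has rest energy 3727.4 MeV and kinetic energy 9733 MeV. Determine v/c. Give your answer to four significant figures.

0.9609

K = (γ−1)mc², so γ = 1 + 9733/3727.4 = 3.6112.
Then v/c = √(1 − γ⁻²) = √(1 − 0.0766826) = √0.9233174 = 0.9609.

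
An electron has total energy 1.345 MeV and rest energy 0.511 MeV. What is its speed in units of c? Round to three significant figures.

γ = E/(mc²) = 1.345/0.511 = 2.6321.
β = √(1 − 1/γ²) = √(1 − 0.144343) = √0.855657 = 0.925.

0.925c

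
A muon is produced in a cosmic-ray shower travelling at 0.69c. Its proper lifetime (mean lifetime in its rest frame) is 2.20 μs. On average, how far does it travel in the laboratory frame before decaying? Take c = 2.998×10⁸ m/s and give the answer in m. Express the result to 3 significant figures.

629 m

With β = 0.69, γ = 1/√(1 − 0.69²) = 1/√0.5239 = 1.3816.
Lab-frame lifetime: Δt = γτ = 1.3816 × 2.20 μs = 3.0395 μs.
Distance: d = vΔt = 0.69 × 2.998×10⁸ m/s × 3.0395×10^-6 s = 629 m.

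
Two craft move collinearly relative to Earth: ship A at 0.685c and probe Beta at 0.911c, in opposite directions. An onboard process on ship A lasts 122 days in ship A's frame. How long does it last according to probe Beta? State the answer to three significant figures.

659 days

Transform ship A's velocity into probe Beta's frame: (0.685 + 0.911)/(1 + 0.685·0.911) = 1.596/1.624035, so the relative speed is 0.98274c.
γ for this relative speed: γ = 1/√(1 − 0.965778) = 5.4056.
Ship A's interval is proper; time dilation gives Δt_B = γΔτ = 5.4056 × 122 days = 659 days.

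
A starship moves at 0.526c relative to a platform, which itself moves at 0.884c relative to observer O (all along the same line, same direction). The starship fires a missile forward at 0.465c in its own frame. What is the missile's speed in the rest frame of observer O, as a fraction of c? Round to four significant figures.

Compose velocities in two stages. Stage 1 (into S'): u₁ = (0.465+0.526)/(1+0.465×0.526) = 0.79625.
Stage 2 (into S): u = (0.79625+0.884)/(1+0.79625×0.884) = 0.98613, so the speed is 0.9861c.

0.9861c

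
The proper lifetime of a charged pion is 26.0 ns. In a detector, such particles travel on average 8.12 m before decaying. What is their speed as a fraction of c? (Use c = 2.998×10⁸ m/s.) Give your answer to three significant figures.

Lab distance = (lab lifetime)·v = γτ·βc, so βγ = d/(cτ) = 8.120/(2.998×10⁸ × 2.600×10^-8) = 1.0417.
With βγ = 1.0417: γ² = 1 + (βγ)² = 2.08514, and β = (βγ)/γ = 1.0417/1.444 = 0.721.

0.721c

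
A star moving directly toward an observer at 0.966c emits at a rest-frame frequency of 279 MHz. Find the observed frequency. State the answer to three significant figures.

2120 MHz

Relativistic Doppler (source moving toward): f_obs = f_src · √((1+β)/(1−β)).
With β = 0.966: factor = √(1.966/0.034) = 7.6042.
f_obs = 279 × 7.6042 = 2120 MHz.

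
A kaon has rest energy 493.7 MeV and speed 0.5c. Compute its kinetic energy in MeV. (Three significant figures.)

γ = 1/√(1 − β²) = 1/√(1 − 0.25) = 1/√0.75 = 1/0.866025 = 1.1547.
Kinetic energy: K = (γ − 1)mc² = (1.1547 − 1) × 493.7 MeV = 0.1547 × 493.7 = 76.4 MeV.

76.4 MeV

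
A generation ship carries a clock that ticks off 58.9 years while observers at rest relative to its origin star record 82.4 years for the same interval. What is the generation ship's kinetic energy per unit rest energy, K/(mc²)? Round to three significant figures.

The time-dilation ratio gives γ = 82.4/58.9 = 1.39898.
Since K = (γ−1)mc², K/(mc²) = 1.39898 − 1 = 0.399.

0.399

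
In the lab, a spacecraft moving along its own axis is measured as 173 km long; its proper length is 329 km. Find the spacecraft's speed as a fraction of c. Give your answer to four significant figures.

Length contraction gives γ = L₀/L = 329/173 = 1.9017.
β = √(1 − 1/γ²) = √0.723487 = 0.8506.

0.8506c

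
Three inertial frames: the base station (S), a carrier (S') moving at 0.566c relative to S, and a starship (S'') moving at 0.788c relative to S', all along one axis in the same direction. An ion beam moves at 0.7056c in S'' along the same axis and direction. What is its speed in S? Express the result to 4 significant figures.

First combine the ion beam and starship (S''→S'): u₁ = (0.7056 + 0.788)/(1 + 0.7056×0.788) = 1.4936/1.5560128 = 0.95989.
Then combine with the carrier (S'→S): u = (0.95989 + 0.566)/(1 + 0.95989×0.566) = 1.52589/1.54329774 = 0.98872.

0.9887c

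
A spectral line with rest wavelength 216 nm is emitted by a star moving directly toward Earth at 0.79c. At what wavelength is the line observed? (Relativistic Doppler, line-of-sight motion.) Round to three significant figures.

Relativistic Doppler for wavelength: λ_obs = λ_src · √((1−β)/(1+β)).
With β = 0.79: factor = √(0.21/1.79) = 0.34252.
λ_obs = 216 × 0.34252 = 74.0 nm.

74.0 nm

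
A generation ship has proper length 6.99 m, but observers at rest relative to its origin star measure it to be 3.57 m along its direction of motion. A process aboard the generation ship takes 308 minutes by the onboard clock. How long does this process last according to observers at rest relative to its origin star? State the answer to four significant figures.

Length contraction gives γ = L₀/L = 6.99/3.57 = 1.95798.
Δt = γΔτ = 1.95798 × 308 = 603.1 minutes.

603.1 minutes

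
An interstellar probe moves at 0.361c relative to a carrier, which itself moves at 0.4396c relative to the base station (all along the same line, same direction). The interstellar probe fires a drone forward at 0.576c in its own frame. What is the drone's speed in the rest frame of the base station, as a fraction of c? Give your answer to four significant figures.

Compose velocities in two stages. Stage 1 (into S'): u₁ = (0.576+0.361)/(1+0.576×0.361) = 0.7757.
Stage 2 (into S): u = (0.7757+0.4396)/(1+0.7757×0.4396) = 0.90627, so the speed is 0.9063c.

0.9063c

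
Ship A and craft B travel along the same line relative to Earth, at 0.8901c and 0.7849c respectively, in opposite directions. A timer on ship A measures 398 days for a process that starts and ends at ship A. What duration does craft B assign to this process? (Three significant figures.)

2390 days

Speed of ship A in craft B's frame: u = (v_A + v_B)/(1 + v_A v_B/c²) = (0.8901 + 0.7849)/(1 + 0.8901×0.7849) = 1.675/1.69863949 = 0.98608; |u| = 0.98608c.
γ for this relative speed: γ = 1/√(1 − 0.972354) = 6.0143.
The clock on ship A records proper time, so craft B measures Δt = γΔτ = 6.0143 × 398 = 2390 days.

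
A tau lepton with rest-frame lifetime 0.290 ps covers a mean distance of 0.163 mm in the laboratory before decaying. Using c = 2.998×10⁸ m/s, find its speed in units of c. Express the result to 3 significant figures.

Lab distance = (lab lifetime)·v = γτ·βc, so βγ = d/(cτ) = 1.630×10^-4/(2.998×10⁸ × 2.900×10^-13) = 1.8748.
With βγ = 1.8748: γ² = 1 + (βγ)² = 4.51488, and β = (βγ)/γ = 1.8748/2.12482 = 0.882.

0.882c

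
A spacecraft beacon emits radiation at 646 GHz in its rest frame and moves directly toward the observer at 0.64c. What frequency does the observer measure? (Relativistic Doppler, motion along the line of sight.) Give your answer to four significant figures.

1379 GHz

Relativistic Doppler (source moving toward): f_obs = f_src · √((1+β)/(1−β)).
With β = 0.64: factor = √(1.64/0.36) = 2.1344.
f_obs = 646 × 2.1344 = 1379 GHz.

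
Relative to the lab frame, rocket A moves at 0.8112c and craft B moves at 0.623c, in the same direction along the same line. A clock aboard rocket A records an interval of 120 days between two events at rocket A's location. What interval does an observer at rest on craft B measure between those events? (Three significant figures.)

130 days

Speed of rocket A in craft B's frame: u = (v_A − v_B)/(1 − v_A v_B/c²) = (0.8112 − 0.623)/(1 − 0.8112×0.623) = 0.1882/0.4946224 = 0.38049; |u| = 0.38049c.
γ for this relative speed: γ = 1/√(1 − 0.144773) = 1.0813.
The clock on rocket A records proper time, so craft B measures Δt = γΔτ = 1.0813 × 120 = 130 days.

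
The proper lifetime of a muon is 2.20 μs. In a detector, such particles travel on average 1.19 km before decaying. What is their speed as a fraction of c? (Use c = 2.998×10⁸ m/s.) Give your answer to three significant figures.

Lab distance = (lab lifetime)·v = γτ·βc, so βγ = d/(cτ) = 1190/(2.998×10⁸ × 2.200×10^-6) = 1.8042.
With βγ = 1.8042: γ² = 1 + (βγ)² = 4.25514, and β = (βγ)/γ = 1.8042/2.0628 = 0.875.

0.875c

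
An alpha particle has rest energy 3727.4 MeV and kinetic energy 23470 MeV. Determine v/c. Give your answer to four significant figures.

γ = 1 + K/(mc²) = 1 + 23470/3727.4 = 7.2966.
β = √(1 − 1/γ²) = √(1 − 0.0187827) = √0.9812173 = 0.9906.

0.9906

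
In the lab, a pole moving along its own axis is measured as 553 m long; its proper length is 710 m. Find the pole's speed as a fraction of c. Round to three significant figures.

0.627c

Length contraction gives γ = L₀/L = 710/553 = 1.2839.
β = √(1 − 1/γ²) = √0.393351 = 0.627.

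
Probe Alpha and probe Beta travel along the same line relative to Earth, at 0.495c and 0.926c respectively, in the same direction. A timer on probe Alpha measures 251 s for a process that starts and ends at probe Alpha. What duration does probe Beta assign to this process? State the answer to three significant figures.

414 s

Speed of probe Alpha in probe Beta's frame: u = (v_A − v_B)/(1 − v_A v_B/c²) = (0.495 − 0.926)/(1 − 0.495×0.926) = −0.431/0.54163 = −0.79575; |u| = 0.79575c.
At |u| = 0.79575c, γ = (1 − 0.633218)^(−1/2) = 1.6512.
Probe Alpha's interval is proper; time dilation gives Δt_B = γΔτ = 1.6512 × 251 s = 414 s.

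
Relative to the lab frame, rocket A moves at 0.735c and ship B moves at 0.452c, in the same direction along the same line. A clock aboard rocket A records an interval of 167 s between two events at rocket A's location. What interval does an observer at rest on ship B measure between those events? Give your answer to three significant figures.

184 s

The velocity of rocket A relative to ship B is (0.735 − 0.452)c / (1 − 0.735×0.452) = 0.42379c; relative speed 0.42379c.
At |u| = 0.42379c, γ = (1 − 0.179598)^(−1/2) = 1.104.
The clock on rocket A records proper time, so ship B measures Δt = γΔτ = 1.104 × 167 = 184 s.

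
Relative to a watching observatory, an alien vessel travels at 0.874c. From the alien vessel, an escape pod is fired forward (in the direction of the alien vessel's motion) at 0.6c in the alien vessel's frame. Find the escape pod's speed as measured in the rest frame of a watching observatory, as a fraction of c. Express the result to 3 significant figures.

In units of c, u = (u' + v)/(1 + u'v) with u' = 0.6 and v = 0.874.
Numerator: 0.6 + 0.874 = 1.474. Denominator: 1 + (0.6)(0.874) = 1.5244.
u = 1.474/1.5244 = 0.96694, so the speed is 0.967c.

0.967c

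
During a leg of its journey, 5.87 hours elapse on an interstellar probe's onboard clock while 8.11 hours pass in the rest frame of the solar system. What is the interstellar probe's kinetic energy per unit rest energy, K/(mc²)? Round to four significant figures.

γ = Δt/Δτ = 8.11/5.87 = 1.3816.
K/(mc²) = γ − 1 = 1.3816 − 1 = 0.3816.

0.3816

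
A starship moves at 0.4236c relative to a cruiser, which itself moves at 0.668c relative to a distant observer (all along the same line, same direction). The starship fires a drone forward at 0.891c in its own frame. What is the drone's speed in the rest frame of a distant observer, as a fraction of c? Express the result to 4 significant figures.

0.9908c

Apply u = (u'+v)/(1+u'v) twice. Drone in the cruiser frame: (0.891+0.4236)/(1+0.891·0.4236) = 1.3146/1.3774276 = 0.95439c.
That velocity, transformed to the rest frame of a distant observer: (0.95439+0.668)/(1+0.95439·0.668) = 1.62239/1.63753252 = 0.99075c.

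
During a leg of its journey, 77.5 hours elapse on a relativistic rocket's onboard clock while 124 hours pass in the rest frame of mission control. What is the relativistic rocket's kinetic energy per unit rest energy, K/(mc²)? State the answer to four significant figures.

0.6000

The time-dilation ratio gives γ = 124/77.5 = 1.6.
Since K = (γ−1)mc², K/(mc²) = 1.6 − 1 = 0.6000.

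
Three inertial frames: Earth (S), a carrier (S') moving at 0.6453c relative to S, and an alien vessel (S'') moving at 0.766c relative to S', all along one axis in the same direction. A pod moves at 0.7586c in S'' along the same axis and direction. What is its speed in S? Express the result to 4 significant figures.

0.9922c

First combine the pod and alien vessel (S''→S'): u₁ = (0.7586 + 0.766)/(1 + 0.7586×0.766) = 1.5246/1.5810876 = 0.96427.
Then combine with the carrier (S'→S): u = (0.96427 + 0.6453)/(1 + 0.96427×0.6453) = 1.60957/1.622243431 = 0.99219.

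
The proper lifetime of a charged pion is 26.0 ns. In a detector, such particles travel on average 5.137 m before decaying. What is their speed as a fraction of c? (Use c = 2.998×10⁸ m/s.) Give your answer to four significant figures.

0.5503c

d = βγcτ ⇒ βγ = d/(cτ) = 5.137 m / (7.7948 m) = 0.65903.
β = (βγ)/√(1+(βγ)²) = 0.65903/√1.434321 = 0.5503.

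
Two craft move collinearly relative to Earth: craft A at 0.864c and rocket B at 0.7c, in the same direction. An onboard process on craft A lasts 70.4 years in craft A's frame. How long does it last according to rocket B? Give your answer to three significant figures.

77.4 years

The velocity of craft A relative to rocket B is (0.864 − 0.7)c / (1 − 0.864×0.7) = 0.41498c; relative speed 0.41498c.
γ for this relative speed: γ = 1/√(1 − 0.172208) = 1.0991.
The clock on craft A records proper time, so rocket B measures Δt = γΔτ = 1.0991 × 70.4 = 77.4 years.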